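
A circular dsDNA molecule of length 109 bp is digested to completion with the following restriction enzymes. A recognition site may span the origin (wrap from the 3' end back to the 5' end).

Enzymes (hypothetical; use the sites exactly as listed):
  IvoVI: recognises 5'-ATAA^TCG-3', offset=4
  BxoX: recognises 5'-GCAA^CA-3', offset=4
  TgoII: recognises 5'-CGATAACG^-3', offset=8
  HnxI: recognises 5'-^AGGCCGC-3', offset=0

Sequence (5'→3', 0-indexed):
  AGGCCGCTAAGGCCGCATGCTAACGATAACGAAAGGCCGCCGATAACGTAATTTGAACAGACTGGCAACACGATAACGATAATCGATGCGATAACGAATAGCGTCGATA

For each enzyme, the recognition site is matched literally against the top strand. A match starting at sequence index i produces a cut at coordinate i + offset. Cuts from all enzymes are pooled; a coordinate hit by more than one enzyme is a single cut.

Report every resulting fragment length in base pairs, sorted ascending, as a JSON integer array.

[2,4,9,10,13,14,15,20,22]

Site scan:
  IvoVI ATAATCG/4: at [78] ⇒ [82]
  BxoX GCAACA/4: at [64] ⇒ [68]
  TgoII CGATAACG/8: at [23, 40, 70, 88] ⇒ [31, 48, 78, 96]
  HnxI AGGCCGC/0: at [0, 9, 33] ⇒ [0, 9, 33]

Pooled cuts: [0, 9, 31, 33, 48, 68, 78, 82, 96]

Fragment lengths:
  0→9: 9 bp
  9→31: 22 bp
  31→33: 2 bp
  33→48: 15 bp
  48→68: 20 bp
  68→78: 10 bp
  78→82: 4 bp
  82→96: 14 bp
  96→0 (wrap): 109-96+0 = 13 bp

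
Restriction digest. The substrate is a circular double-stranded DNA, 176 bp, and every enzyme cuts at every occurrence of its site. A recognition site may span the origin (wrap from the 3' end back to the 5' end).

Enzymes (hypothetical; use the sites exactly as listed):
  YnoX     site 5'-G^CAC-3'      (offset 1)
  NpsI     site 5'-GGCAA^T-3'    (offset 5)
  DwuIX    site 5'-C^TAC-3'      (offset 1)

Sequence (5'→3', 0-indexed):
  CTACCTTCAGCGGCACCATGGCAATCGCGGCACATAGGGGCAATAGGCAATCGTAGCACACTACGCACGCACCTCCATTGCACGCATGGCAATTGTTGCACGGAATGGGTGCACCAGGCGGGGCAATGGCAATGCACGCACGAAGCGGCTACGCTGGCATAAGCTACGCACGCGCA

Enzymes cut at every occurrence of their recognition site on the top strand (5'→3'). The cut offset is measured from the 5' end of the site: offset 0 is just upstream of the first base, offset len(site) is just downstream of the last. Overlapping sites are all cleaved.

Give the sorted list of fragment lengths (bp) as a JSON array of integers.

[2,3,4,4,4,4,5,6,6,6,6,6,7,11,11,11,12,12,13,13,15,15]

Per-enzyme occurrences:
  YnoX (GCAC, off=1): starts [12, 29, 55, 64, 68, 79, 97, 110, 133, 137, 167, 173] → cuts [13, 30, 56, 65, 69, 80, 98, 111, 134, 138, 168, 174]
  NpsI (GGCAAT, off=5): starts [19, 38, 45, 87, 121, 127] → cuts [24, 43, 50, 92, 126, 132]
  DwuIX (CTAC, off=1): starts [0, 60, 148, 163] → cuts [1, 61, 149, 164]

All cut coordinates (distinct, sorted): [1, 13, 24, 30, 43, 50, 56, 61, 65, 69, 80, 92, 98, 111, 126, 132, 134, 138, 149, 164, 168, 174]

Fragments:
  1→13: 12 bp
  13→24: 11 bp
  24→30: 6 bp
  30→43: 13 bp
  43→50: 7 bp
  50→56: 6 bp
  56→61: 5 bp
  61→65: 4 bp
  65→69: 4 bp
  69→80: 11 bp
  80→92: 12 bp
  92→98: 6 bp
  98→111: 13 bp
  111→126: 15 bp
  126→132: 6 bp
  132→134: 2 bp
  134→138: 4 bp
  138→149: 11 bp
  149→164: 15 bp
  164→168: 4 bp
  168→174: 6 bp
  174→1 (wrap): 176-174+1 = 3 bp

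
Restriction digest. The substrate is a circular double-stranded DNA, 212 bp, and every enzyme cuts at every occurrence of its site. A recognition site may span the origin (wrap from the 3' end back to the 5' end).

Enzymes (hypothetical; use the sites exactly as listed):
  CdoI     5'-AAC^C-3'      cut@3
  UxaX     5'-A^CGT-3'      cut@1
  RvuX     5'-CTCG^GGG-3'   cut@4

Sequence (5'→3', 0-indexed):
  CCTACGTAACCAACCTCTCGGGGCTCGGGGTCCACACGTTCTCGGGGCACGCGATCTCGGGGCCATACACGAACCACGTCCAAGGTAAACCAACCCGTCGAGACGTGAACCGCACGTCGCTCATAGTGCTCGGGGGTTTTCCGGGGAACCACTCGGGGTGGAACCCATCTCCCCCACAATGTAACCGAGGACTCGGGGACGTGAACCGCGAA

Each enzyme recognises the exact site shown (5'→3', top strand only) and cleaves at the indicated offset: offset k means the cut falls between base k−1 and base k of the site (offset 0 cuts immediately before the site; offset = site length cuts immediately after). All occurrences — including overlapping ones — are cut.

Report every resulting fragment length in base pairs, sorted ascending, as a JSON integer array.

Site scan:
  CdoI AACC/3: at [7, 11, 71, 87, 91, 107, 146, 161, 182, 203, 210] ⇒ [1, 10, 14, 74, 90, 94, 110, 149, 164, 185, 206]
  UxaX ACGT/1: at [3, 35, 75, 102, 113, 198] ⇒ [4, 36, 76, 103, 114, 199]
  RvuX CTCGGGG/4: at [16, 23, 40, 55, 128, 151, 191] ⇒ [20, 27, 44, 59, 132, 155, 195]

All cut coordinates (distinct, sorted): [1, 4, 10, 14, 20, 27, 36, 44, 59, 74, 76, 90, 94, 103, 110, 114, 132, 149, 155, 164, 185, 195, 199, 206]

Fragment lengths:
  1→4: 3 bp
  4→10: 6 bp
  10→14: 4 bp
  14→20: 6 bp
  20→27: 7 bp
  27→36: 9 bp
  36→44: 8 bp
  44→59: 15 bp
  59→74: 15 bp
  74→76: 2 bp
  76→90: 14 bp
  90→94: 4 bp
  94→103: 9 bp
  103→110: 7 bp
  110→114: 4 bp
  114→132: 18 bp
  132→149: 17 bp
  149→155: 6 bp
  155→164: 9 bp
  164→185: 21 bp
  185→195: 10 bp
  195→199: 4 bp
  199→206: 7 bp
  206→1 (wrap): 212-206+1 = 7 bp

[2,3,4,4,4,4,6,6,6,7,7,7,7,8,9,9,9,10,14,15,15,17,18,21]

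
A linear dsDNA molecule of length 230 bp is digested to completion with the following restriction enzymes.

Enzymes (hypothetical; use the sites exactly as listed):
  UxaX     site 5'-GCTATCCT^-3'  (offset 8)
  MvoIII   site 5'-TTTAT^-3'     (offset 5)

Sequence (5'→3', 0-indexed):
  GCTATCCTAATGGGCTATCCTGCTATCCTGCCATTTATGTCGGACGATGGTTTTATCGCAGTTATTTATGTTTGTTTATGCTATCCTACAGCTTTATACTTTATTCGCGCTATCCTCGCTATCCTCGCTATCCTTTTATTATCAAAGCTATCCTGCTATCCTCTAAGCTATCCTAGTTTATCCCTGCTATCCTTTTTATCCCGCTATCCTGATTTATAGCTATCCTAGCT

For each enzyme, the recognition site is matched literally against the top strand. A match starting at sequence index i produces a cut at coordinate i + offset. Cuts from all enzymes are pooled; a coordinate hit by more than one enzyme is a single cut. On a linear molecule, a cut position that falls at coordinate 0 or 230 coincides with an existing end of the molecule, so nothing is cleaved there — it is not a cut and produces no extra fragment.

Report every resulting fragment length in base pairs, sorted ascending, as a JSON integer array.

Per-enzyme occurrences:
  UxaX (GCTATCCT, off=8): starts [0, 13, 21, 79, 108, 117, 126, 146, 154, 166, 185, 202, 218] → cuts [8, 21, 29, 87, 116, 125, 134, 154, 162, 174, 193, 210, 226]
  MvoIII (TTTAT, off=5): starts [33, 51, 64, 74, 92, 99, 134, 176, 194, 212] → cuts [38, 56, 69, 79, 97, 104, 139, 181, 199, 217]

All cut coordinates (distinct, sorted): [8, 21, 29, 38, 56, 69, 79, 87, 97, 104, 116, 125, 134, 139, 154, 162, 174, 181, 193, 199, 210, 217, 226]

Fragment lengths:
  [0,8): 8 bp
  [8,21): 13 bp
  [21,29): 8 bp
  [29,38): 9 bp
  [38,56): 18 bp
  [56,69): 13 bp
  [69,79): 10 bp
  [79,87): 8 bp
  [87,97): 10 bp
  [97,104): 7 bp
  [104,116): 12 bp
  [116,125): 9 bp
  [125,134): 9 bp
  [134,139): 5 bp
  [139,154): 15 bp
  [154,162): 8 bp
  [162,174): 12 bp
  [174,181): 7 bp
  [181,193): 12 bp
  [193,199): 6 bp
  [199,210): 11 bp
  [210,217): 7 bp
  [217,226): 9 bp
  [226,230): 4 bp

[4,5,6,7,7,7,8,8,8,8,9,9,9,9,10,10,11,12,12,12,13,13,15,18]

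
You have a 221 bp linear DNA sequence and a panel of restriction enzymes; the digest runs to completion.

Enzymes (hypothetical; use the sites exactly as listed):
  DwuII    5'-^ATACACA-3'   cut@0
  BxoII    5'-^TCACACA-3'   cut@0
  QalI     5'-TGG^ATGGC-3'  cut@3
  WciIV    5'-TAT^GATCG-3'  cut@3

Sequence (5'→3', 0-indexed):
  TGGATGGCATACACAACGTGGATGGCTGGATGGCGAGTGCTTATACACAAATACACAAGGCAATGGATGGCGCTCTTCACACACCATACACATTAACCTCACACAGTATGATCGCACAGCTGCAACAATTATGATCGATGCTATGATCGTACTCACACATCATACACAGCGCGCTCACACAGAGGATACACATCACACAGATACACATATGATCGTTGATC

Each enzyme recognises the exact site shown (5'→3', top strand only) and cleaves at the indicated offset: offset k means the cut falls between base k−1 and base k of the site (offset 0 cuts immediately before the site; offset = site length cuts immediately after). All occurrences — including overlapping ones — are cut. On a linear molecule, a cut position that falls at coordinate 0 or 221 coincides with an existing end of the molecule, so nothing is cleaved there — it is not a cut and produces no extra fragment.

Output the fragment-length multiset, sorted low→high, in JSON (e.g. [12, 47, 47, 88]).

[3,5,7,8,8,8,8,9,9,10,10,11,11,11,12,13,13,13,13,16,23]

Site scan:
  DwuII ATACACA/0: at [8, 42, 50, 85, 161, 185, 200] ⇒ [8, 42, 50, 85, 161, 185, 200]
  BxoII TCACACA/0: at [76, 98, 152, 174, 192] ⇒ [76, 98, 152, 174, 192]
  QalI TGGATGGC/3: at [0, 18, 26, 63] ⇒ [3, 21, 29, 66]
  WciIV TATGATCG/3: at [106, 129, 141, 207] ⇒ [109, 132, 144, 210]

Pooled cuts: [3, 8, 21, 29, 42, 50, 66, 76, 85, 98, 109, 132, 144, 152, 161, 174, 185, 192, 200, 210]

Fragments:
  [0,3): 3 bp
  [3,8): 5 bp
  [8,21): 13 bp
  [21,29): 8 bp
  [29,42): 13 bp
  [42,50): 8 bp
  [50,66): 16 bp
  [66,76): 10 bp
  [76,85): 9 bp
  [85,98): 13 bp
  [98,109): 11 bp
  [109,132): 23 bp
  [132,144): 12 bp
  [144,152): 8 bp
  [152,161): 9 bp
  [161,174): 13 bp
  [174,185): 11 bp
  [185,192): 7 bp
  [192,200): 8 bp
  [200,210): 10 bp
  [210,221): 11 bp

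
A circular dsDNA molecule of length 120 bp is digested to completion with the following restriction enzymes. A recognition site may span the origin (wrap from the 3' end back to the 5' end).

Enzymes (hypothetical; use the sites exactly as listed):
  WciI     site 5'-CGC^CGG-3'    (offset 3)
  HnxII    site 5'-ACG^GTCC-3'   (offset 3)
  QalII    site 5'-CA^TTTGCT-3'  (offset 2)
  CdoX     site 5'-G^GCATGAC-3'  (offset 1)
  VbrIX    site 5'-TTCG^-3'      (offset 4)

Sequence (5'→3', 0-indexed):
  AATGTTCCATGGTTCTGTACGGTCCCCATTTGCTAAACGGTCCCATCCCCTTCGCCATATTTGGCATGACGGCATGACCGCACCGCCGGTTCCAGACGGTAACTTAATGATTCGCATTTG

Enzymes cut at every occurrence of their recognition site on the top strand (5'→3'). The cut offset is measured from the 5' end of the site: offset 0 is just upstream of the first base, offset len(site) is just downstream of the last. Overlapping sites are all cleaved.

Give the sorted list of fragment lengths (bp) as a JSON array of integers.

Site scan:
  WciI CGCCGG/3: at [83] ⇒ [86]
  HnxII ACGGTCC/3: at [18, 36] ⇒ [21, 39]
  QalII CATTTGCT/2: at [26] ⇒ [28]
  CdoX GGCATGAC/1: at [62, 70] ⇒ [63, 71]
  VbrIX TTCG/4: at [50, 110] ⇒ [54, 114]

Pooled cuts: [21, 28, 39, 54, 63, 71, 86, 114]

Fragments:
  21→28: 7 bp
  28→39: 11 bp
  39→54: 15 bp
  54→63: 9 bp
  63→71: 8 bp
  71→86: 15 bp
  86→114: 28 bp
  114→21 (wrap): 120-114+21 = 27 bp

[7,8,9,11,15,15,27,28]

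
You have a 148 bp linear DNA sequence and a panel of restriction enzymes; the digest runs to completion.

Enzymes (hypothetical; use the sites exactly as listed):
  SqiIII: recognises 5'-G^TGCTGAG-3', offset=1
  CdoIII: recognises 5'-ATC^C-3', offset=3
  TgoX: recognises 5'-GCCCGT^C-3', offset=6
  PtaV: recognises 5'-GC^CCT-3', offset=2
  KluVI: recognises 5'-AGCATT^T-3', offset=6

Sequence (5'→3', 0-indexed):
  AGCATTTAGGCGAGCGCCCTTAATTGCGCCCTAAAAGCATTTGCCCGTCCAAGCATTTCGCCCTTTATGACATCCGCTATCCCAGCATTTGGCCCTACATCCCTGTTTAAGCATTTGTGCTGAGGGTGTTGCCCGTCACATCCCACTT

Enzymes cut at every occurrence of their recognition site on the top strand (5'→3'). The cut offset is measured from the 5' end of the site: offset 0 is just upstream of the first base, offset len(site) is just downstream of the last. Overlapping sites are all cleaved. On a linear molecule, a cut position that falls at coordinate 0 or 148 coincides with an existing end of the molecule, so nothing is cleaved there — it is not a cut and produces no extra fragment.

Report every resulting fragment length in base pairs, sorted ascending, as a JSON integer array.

Scan for sites:
  SqiIII GTGCTGAG/1: at [116] ⇒ [117]
  CdoIII ATCC/3: at [71, 78, 98, 139] ⇒ [74, 81, 101, 142]
  TgoX GCCCGTC/6: at [42, 130] ⇒ [48, 136]
  PtaV GCCCT/2: at [15, 27, 59, 91] ⇒ [17, 29, 61, 93]
  KluVI AGCATTT/6: at [0, 35, 51, 83, 109] ⇒ [6, 41, 57, 89, 115]

All cut coordinates (distinct, sorted): [6, 17, 29, 41, 48, 57, 61, 74, 81, 89, 93, 101, 115, 117, 136, 142]

Fragments:
  [0,6): 6 bp
  [6,17): 11 bp
  [17,29): 12 bp
  [29,41): 12 bp
  [41,48): 7 bp
  [48,57): 9 bp
  [57,61): 4 bp
  [61,74): 13 bp
  [74,81): 7 bp
  [81,89): 8 bp
  [89,93): 4 bp
  [93,101): 8 bp
  [101,115): 14 bp
  [115,117): 2 bp
  [117,136): 19 bp
  [136,142): 6 bp
  [142,148): 6 bp

[2,4,4,6,6,6,7,7,8,8,9,11,12,12,13,14,19]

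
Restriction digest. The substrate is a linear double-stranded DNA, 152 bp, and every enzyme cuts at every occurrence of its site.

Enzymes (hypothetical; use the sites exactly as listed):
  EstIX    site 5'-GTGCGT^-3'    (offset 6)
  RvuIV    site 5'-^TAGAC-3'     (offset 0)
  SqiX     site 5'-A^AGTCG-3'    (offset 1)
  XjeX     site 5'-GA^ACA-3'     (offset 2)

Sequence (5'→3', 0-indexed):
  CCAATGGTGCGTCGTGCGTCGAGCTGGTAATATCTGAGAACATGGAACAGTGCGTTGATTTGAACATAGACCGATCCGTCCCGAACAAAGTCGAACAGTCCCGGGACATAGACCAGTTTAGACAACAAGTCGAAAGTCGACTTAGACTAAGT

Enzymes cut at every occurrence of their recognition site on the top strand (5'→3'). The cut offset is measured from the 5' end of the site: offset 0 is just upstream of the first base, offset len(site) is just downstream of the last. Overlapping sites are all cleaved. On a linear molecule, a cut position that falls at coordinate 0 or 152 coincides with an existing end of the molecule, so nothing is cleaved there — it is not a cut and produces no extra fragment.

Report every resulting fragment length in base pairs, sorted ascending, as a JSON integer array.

Site scan:
  EstIX (GTGCGT, off=6): starts [6, 13, 49] → cuts [12, 19, 55]
  RvuIV (TAGAC, off=0): starts [66, 108, 118, 142] → cuts [66, 108, 118, 142]
  SqiX (AAGTCG, off=1): starts [87, 126, 133] → cuts [88, 127, 134]
  XjeX (GAACA, off=2): starts [37, 44, 61, 82, 92] → cuts [39, 46, 63, 84, 94]

Pooled cuts: [12, 19, 39, 46, 55, 63, 66, 84, 88, 94, 108, 118, 127, 134, 142]

Fragments:
  [0,12): 12 bp
  [12,19): 7 bp
  [19,39): 20 bp
  [39,46): 7 bp
  [46,55): 9 bp
  [55,63): 8 bp
  [63,66): 3 bp
  [66,84): 18 bp
  [84,88): 4 bp
  [88,94): 6 bp
  [94,108): 14 bp
  [108,118): 10 bp
  [118,127): 9 bp
  [127,134): 7 bp
  [134,142): 8 bp
  [142,152): 10 bp

[3,4,6,7,7,7,8,8,9,9,10,10,12,14,18,20]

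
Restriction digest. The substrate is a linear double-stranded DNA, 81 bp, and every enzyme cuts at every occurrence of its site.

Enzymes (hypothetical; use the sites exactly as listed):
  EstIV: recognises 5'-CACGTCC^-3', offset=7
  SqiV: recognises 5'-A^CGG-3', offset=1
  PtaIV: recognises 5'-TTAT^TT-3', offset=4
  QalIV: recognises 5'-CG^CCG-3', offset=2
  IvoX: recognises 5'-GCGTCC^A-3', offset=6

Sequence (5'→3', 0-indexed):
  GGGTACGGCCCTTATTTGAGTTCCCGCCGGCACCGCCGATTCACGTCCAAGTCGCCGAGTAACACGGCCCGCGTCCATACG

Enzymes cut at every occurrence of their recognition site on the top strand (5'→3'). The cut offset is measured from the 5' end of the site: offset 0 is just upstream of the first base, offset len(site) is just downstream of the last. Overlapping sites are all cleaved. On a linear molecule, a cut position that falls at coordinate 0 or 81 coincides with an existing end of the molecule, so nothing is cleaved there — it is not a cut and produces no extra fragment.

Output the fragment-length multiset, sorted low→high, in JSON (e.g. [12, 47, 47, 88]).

[5,5,6,9,10,10,11,12,13]

Site scan:
  EstIV (CACGTCC, off=7): starts [41] → cuts [48]
  SqiV (ACGG, off=1): starts [4, 63] → cuts [5, 64]
  PtaIV (TTATTT, off=4): starts [11] → cuts [15]
  QalIV (CGCCG, off=2): starts [24, 33, 52] → cuts [26, 35, 54]
  IvoX (GCGTCCA, off=6): starts [70] → cuts [76]

All cut coordinates (distinct, sorted): [5, 15, 26, 35, 48, 54, 64, 76]

Fragment lengths:
  [0,5): 5 bp
  [5,15): 10 bp
  [15,26): 11 bp
  [26,35): 9 bp
  [35,48): 13 bp
  [48,54): 6 bp
  [54,64): 10 bp
  [64,76): 12 bp
  [76,81): 5 bp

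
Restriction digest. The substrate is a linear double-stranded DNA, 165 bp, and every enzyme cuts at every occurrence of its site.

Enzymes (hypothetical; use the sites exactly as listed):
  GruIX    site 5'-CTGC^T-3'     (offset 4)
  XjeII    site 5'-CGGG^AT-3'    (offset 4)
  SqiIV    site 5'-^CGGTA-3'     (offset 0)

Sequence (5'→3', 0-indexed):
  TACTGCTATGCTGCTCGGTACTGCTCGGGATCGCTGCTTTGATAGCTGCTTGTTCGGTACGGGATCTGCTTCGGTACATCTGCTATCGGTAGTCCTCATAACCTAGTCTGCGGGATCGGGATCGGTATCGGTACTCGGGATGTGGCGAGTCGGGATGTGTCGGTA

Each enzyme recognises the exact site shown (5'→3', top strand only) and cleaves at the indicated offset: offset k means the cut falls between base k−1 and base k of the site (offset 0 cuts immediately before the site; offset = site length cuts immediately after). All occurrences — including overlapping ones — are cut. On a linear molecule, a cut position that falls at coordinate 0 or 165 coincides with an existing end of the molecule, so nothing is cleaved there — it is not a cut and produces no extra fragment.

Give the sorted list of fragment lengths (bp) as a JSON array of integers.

[1,2,2,3,5,5,5,6,6,6,6,6,8,8,9,9,11,12,12,15,28]

Per-enzyme occurrences:
  GruIX (CTGCT, off=4): starts [2, 10, 20, 33, 45, 65, 79] → cuts [6, 14, 24, 37, 49, 69, 83]
  XjeII (CGGGAT, off=4): starts [25, 59, 110, 116, 135, 150] → cuts [29, 63, 114, 120, 139, 154]
  SqiIV (CGGTA, off=0): starts [15, 54, 71, 86, 122, 128, 160] → cuts [15, 54, 71, 86, 122, 128, 160]

Pooled cuts: [6, 14, 15, 24, 29, 37, 49, 54, 63, 69, 71, 83, 86, 114, 120, 122, 128, 139, 154, 160]

Fragment lengths:
  [0,6): 6 bp
  [6,14): 8 bp
  [14,15): 1 bp
  [15,24): 9 bp
  [24,29): 5 bp
  [29,37): 8 bp
  [37,49): 12 bp
  [49,54): 5 bp
  [54,63): 9 bp
  [63,69): 6 bp
  [69,71): 2 bp
  [71,83): 12 bp
  [83,86): 3 bp
  [86,114): 28 bp
  [114,120): 6 bp
  [120,122): 2 bp
  [122,128): 6 bp
  [128,139): 11 bp
  [139,154): 15 bp
  [154,160): 6 bp
  [160,165): 5 bp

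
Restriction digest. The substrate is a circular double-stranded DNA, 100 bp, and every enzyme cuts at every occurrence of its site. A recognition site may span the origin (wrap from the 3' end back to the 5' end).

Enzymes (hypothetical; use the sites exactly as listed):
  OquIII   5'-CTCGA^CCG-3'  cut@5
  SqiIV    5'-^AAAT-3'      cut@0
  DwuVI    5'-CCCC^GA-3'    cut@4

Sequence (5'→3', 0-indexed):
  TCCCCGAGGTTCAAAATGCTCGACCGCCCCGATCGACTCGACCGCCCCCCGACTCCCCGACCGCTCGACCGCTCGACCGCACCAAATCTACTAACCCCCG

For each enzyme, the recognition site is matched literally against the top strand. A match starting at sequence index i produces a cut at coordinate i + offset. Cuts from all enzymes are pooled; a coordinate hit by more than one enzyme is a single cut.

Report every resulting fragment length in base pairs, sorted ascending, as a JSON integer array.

Per-enzyme occurrences:
  OquIII CTCGACCG/5: at [18, 36, 63, 71] ⇒ [23, 41, 68, 76]
  SqiIV AAAT/0: at [13, 83] ⇒ [13, 83]
  DwuVI CCCCGA/4: at [1, 26, 46, 54] ⇒ [5, 30, 50, 58]

Pooled cuts: [5, 13, 23, 30, 41, 50, 58, 68, 76, 83]

Fragments:
  5→13: 8 bp
  13→23: 10 bp
  23→30: 7 bp
  30→41: 11 bp
  41→50: 9 bp
  50→58: 8 bp
  58→68: 10 bp
  68→76: 8 bp
  76→83: 7 bp
  83→5 (wrap): 100-83+5 = 22 bp

[7,7,8,8,8,9,10,10,11,22]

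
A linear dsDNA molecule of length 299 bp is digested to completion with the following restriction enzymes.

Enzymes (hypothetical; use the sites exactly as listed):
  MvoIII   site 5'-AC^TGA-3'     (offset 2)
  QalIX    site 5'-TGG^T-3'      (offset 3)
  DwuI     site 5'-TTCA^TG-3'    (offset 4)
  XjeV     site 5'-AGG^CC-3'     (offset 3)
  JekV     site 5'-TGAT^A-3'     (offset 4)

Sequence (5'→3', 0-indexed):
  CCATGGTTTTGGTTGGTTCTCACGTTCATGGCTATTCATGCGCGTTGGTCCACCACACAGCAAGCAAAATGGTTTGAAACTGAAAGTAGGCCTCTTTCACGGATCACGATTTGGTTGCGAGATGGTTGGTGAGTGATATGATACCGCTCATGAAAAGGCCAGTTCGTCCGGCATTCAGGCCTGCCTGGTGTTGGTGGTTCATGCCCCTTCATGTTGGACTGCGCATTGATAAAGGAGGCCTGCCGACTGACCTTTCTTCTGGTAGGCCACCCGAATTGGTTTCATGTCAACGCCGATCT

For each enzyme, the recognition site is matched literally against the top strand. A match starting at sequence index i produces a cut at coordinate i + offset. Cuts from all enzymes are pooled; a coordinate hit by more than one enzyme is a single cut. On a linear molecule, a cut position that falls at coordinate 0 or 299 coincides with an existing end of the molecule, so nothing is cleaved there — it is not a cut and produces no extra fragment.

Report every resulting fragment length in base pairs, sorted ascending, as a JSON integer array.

[3,4,4,4,4,5,5,6,6,6,8,8,8,9,9,10,10,10,10,11,12,13,15,15,16,19,21,24,24]

Site scan:
  MvoIII ACTGA/2: at [78, 245] ⇒ [80, 247]
  QalIX TGGT/3: at [3, 9, 13, 45, 69, 111, 122, 126, 185, 191, 194, 259, 276] ⇒ [6, 12, 16, 48, 72, 114, 125, 129, 188, 194, 197, 262, 279]
  DwuI TTCATG/4: at [24, 34, 197, 207, 280] ⇒ [28, 38, 201, 211, 284]
  XjeV AGGCC/3: at [87, 155, 176, 235, 263] ⇒ [90, 158, 179, 238, 266]
  JekV TGATA/4: at [133, 138, 226] ⇒ [137, 142, 230]

Pooled cuts: [6, 12, 16, 28, 38, 48, 72, 80, 90, 114, 125, 129, 137, 142, 158, 179, 188, 194, 197, 201, 211, 230, 238, 247, 262, 266, 279, 284]

Fragment lengths:
  [0,6): 6 bp
  [6,12): 6 bp
  [12,16): 4 bp
  [16,28): 12 bp
  [28,38): 10 bp
  [38,48): 10 bp
  [48,72): 24 bp
  [72,80): 8 bp
  [80,90): 10 bp
  [90,114): 24 bp
  [114,125): 11 bp
  [125,129): 4 bp
  [129,137): 8 bp
  [137,142): 5 bp
  [142,158): 16 bp
  [158,179): 21 bp
  [179,188): 9 bp
  [188,194): 6 bp
  [194,197): 3 bp
  [197,201): 4 bp
  [201,211): 10 bp
  [211,230): 19 bp
  [230,238): 8 bp
  [238,247): 9 bp
  [247,262): 15 bp
  [262,266): 4 bp
  [266,279): 13 bp
  [279,284): 5 bp
  [284,299): 15 bp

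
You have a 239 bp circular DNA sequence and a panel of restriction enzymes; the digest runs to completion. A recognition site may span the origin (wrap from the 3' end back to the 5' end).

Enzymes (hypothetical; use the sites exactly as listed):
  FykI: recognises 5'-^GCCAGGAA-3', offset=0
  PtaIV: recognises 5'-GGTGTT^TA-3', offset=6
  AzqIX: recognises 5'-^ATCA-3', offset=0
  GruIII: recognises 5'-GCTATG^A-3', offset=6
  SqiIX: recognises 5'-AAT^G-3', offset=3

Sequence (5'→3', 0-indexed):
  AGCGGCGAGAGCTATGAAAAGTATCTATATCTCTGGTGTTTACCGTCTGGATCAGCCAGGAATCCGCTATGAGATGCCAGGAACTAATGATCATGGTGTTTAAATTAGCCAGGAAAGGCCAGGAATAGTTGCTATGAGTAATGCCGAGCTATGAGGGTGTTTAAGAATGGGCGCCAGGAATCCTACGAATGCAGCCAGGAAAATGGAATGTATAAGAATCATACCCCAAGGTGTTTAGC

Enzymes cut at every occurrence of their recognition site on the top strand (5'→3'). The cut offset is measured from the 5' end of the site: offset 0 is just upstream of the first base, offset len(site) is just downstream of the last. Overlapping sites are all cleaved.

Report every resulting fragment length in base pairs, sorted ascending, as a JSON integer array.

[1,3,4,4,4,5,6,7,7,8,8,10,10,11,11,11,13,17,18,18,19,20,24]

Scan for sites:
  FykI (GCCAGGAA, off=0): starts [54, 75, 107, 117, 172, 193] → cuts [54, 75, 107, 117, 172, 193]
  PtaIV (GGTGTTTA, off=6): starts [34, 94, 155, 229] → cuts [40, 100, 161, 235]
  AzqIX (ATCA, off=0): starts [50, 89, 217] → cuts [50, 89, 217]
  GruIII (GCTATGA, off=6): starts [10, 65, 130, 147] → cuts [16, 71, 136, 153]
  SqiIX (AATG, off=3): starts [85, 139, 165, 187, 201, 206] → cuts [88, 142, 168, 190, 204, 209]

All cut coordinates (distinct, sorted): [16, 40, 50, 54, 71, 75, 88, 89, 100, 107, 117, 136, 142, 153, 161, 168, 172, 190, 193, 204, 209, 217, 235]

Fragment lengths:
  16→40: 24 bp
  40→50: 10 bp
  50→54: 4 bp
  54→71: 17 bp
  71→75: 4 bp
  75→88: 13 bp
  88→89: 1 bp
  89→100: 11 bp
  100→107: 7 bp
  107→117: 10 bp
  117→136: 19 bp
  136→142: 6 bp
  142→153: 11 bp
  153→161: 8 bp
  161→168: 7 bp
  168→172: 4 bp
  172→190: 18 bp
  190→193: 3 bp
  193→204: 11 bp
  204→209: 5 bp
  209→217: 8 bp
  217→235: 18 bp
  235→16 (wrap): 239-235+16 = 20 bp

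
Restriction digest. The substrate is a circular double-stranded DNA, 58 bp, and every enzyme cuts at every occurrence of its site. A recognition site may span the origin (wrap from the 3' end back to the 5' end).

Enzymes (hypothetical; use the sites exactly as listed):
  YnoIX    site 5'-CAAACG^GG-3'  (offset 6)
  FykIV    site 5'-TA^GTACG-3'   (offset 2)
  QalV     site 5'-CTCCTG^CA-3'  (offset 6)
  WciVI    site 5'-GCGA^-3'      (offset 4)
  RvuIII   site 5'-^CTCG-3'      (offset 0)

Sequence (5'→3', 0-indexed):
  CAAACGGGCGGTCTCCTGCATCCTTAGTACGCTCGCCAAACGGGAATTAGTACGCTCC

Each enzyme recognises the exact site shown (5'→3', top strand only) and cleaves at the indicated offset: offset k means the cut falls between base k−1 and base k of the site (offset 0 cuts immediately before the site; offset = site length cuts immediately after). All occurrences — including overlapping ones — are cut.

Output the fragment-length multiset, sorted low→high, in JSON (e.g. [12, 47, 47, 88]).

[5,7,8,11,12,15]

Per-enzyme occurrences:
  YnoIX CAAACGGG/6: at [0, 36] ⇒ [6, 42]
  FykIV TAGTACG/2: at [24, 47] ⇒ [26, 49]
  QalV CTCCTGCA/6: at [12] ⇒ [18]
  WciVI (GCGA, off=4): no sites
  RvuIII CTCG/0: at [31] ⇒ [31]

Pooled cuts: [6, 18, 26, 31, 42, 49]

Fragments:
  6→18: 12 bp
  18→26: 8 bp
  26→31: 5 bp
  31→42: 11 bp
  42→49: 7 bp
  49→6 (wrap): 58-49+6 = 15 bp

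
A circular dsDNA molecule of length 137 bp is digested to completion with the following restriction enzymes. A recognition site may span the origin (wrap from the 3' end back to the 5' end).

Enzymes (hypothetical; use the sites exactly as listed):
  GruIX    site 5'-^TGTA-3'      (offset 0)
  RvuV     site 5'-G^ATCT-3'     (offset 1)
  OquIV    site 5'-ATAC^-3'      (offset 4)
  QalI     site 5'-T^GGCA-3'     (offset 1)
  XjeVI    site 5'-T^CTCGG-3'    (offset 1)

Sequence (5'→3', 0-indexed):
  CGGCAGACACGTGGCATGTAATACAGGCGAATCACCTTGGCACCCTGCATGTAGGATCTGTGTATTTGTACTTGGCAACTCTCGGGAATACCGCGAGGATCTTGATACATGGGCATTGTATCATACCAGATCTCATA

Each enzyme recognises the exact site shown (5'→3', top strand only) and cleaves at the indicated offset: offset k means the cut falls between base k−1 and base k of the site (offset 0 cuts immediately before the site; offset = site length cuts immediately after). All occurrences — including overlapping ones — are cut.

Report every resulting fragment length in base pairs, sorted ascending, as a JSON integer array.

Scan for sites:
  GruIX TGTA/0: at [16, 49, 60, 66, 116] ⇒ [16, 49, 60, 66, 116]
  RvuV GATCT/1: at [54, 97, 128] ⇒ [55, 98, 129]
  OquIV ATAC/4: at [20, 87, 104, 122, 134] ⇒ [1, 24, 91, 108, 126]
  QalI TGGCA/1: at [11, 37, 72] ⇒ [12, 38, 73]
  XjeVI TCTCGG/1: at [79] ⇒ [80]

All cut coordinates (distinct, sorted): [1, 12, 16, 24, 38, 49, 55, 60, 66, 73, 80, 91, 98, 108, 116, 126, 129]

Fragments:
  1→12: 11 bp
  12→16: 4 bp
  16→24: 8 bp
  24→38: 14 bp
  38→49: 11 bp
  49→55: 6 bp
  55→60: 5 bp
  60→66: 6 bp
  66→73: 7 bp
  73→80: 7 bp
  80→91: 11 bp
  91→98: 7 bp
  98→108: 10 bp
  108→116: 8 bp
  116→126: 10 bp
  126→129: 3 bp
  129→1 (wrap): 137-129+1 = 9 bp

[3,4,5,6,6,7,7,7,8,8,9,10,10,11,11,11,14]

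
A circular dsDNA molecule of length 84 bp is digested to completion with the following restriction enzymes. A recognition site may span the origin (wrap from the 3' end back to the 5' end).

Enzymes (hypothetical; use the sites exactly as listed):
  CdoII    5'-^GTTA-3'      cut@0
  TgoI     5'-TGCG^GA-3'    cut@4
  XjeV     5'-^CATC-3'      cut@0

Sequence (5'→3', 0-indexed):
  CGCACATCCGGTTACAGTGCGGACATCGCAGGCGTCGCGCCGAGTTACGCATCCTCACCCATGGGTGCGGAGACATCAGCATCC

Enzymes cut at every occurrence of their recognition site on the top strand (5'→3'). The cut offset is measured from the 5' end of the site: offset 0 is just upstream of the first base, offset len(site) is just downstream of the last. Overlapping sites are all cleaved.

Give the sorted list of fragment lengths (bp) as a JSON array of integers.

Scan for sites:
  CdoII (GTTA, off=0): starts [10, 43] → cuts [10, 43]
  TgoI (TGCGGA, off=4): starts [17, 65] → cuts [21, 69]
  XjeV (CATC, off=0): starts [4, 23, 49, 73, 79] → cuts [4, 23, 49, 73, 79]

All cut coordinates (distinct, sorted): [4, 10, 21, 23, 43, 49, 69, 73, 79]

Fragment lengths:
  4→10: 6 bp
  10→21: 11 bp
  21→23: 2 bp
  23→43: 20 bp
  43→49: 6 bp
  49→69: 20 bp
  69→73: 4 bp
  73→79: 6 bp
  79→4 (wrap): 84-79+4 = 9 bp

[2,4,6,6,6,9,11,20,20]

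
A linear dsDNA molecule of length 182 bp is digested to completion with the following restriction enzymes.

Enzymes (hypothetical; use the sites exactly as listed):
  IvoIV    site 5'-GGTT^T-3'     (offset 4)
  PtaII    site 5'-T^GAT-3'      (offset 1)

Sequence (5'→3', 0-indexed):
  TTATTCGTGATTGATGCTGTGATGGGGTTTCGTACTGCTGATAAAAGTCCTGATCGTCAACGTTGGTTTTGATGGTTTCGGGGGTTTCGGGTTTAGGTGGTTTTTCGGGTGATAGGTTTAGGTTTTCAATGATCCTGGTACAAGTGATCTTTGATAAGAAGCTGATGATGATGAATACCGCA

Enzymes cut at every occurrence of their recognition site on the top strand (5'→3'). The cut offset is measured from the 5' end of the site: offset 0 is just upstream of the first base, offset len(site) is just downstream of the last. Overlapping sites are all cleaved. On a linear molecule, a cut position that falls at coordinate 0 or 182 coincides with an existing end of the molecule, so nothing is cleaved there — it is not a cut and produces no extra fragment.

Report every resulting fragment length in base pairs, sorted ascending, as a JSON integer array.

[2,3,3,4,6,6,7,7,7,8,8,8,8,9,9,9,10,11,12,13,15,17]

Site scan:
  IvoIV GGTTT/4: at [25, 64, 73, 82, 89, 98, 114, 120] ⇒ [29, 68, 77, 86, 93, 102, 118, 124]
  PtaII TGAT/1: at [7, 11, 19, 38, 50, 69, 109, 129, 144, 151, 162, 165, 168] ⇒ [8, 12, 20, 39, 51, 70, 110, 130, 145, 152, 163, 166, 169]

Pooled cuts: [8, 12, 20, 29, 39, 51, 68, 70, 77, 86, 93, 102, 110, 118, 124, 130, 145, 152, 163, 166, 169]

Fragment lengths:
  [0,8): 8 bp
  [8,12): 4 bp
  [12,20): 8 bp
  [20,29): 9 bp
  [29,39): 10 bp
  [39,51): 12 bp
  [51,68): 17 bp
  [68,70): 2 bp
  [70,77): 7 bp
  [77,86): 9 bp
  [86,93): 7 bp
  [93,102): 9 bp
  [102,110): 8 bp
  [110,118): 8 bp
  [118,124): 6 bp
  [124,130): 6 bp
  [130,145): 15 bp
  [145,152): 7 bp
  [152,163): 11 bp
  [163,166): 3 bp
  [166,169): 3 bp
  [169,182): 13 bp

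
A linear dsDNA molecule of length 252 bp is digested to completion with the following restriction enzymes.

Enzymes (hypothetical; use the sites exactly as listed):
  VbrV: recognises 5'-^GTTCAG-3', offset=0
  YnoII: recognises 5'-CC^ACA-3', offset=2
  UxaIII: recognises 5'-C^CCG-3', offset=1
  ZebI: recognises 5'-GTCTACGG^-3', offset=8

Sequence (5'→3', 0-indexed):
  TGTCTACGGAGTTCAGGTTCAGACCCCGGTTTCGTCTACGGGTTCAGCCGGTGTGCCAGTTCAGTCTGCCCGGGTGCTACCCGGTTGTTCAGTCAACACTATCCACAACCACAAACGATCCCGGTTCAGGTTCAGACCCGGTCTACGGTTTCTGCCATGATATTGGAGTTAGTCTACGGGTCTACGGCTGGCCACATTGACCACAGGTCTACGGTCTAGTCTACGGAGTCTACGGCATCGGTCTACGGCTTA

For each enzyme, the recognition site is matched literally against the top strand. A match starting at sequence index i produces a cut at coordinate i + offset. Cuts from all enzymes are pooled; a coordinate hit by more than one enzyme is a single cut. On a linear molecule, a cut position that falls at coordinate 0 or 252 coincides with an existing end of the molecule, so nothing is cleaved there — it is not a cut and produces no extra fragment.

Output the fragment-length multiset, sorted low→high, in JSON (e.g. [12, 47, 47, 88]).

[1,3,4,6,6,6,6,6,8,8,9,9,9,9,10,11,11,11,12,12,13,16,17,18,31]

Per-enzyme occurrences:
  VbrV GTTCAG/0: at [10, 16, 41, 58, 86, 123, 129] ⇒ [10, 16, 41, 58, 86, 123, 129]
  YnoII CCACA/2: at [102, 108, 191, 200] ⇒ [104, 110, 193, 202]
  UxaIII CCCG/1: at [24, 68, 79, 119, 136] ⇒ [25, 69, 80, 120, 137]
  ZebI GTCTACGG/8: at [1, 33, 140, 171, 179, 206, 218, 227, 240] ⇒ [9, 41, 148, 179, 187, 214, 226, 235, 248]

Pooled cuts: [9, 10, 16, 25, 41, 58, 69, 80, 86, 104, 110, 120, 123, 129, 137, 148, 179, 187, 193, 202, 214, 226, 235, 248]

Fragments:
  [0,9): 9 bp
  [9,10): 1 bp
  [10,16): 6 bp
  [16,25): 9 bp
  [25,41): 16 bp
  [41,58): 17 bp
  [58,69): 11 bp
  [69,80): 11 bp
  [80,86): 6 bp
  [86,104): 18 bp
  [104,110): 6 bp
  [110,120): 10 bp
  [120,123): 3 bp
  [123,129): 6 bp
  [129,137): 8 bp
  [137,148): 11 bp
  [148,179): 31 bp
  [179,187): 8 bp
  [187,193): 6 bp
  [193,202): 9 bp
  [202,214): 12 bp
  [214,226): 12 bp
  [226,235): 9 bp
  [235,248): 13 bp
  [248,252): 4 bp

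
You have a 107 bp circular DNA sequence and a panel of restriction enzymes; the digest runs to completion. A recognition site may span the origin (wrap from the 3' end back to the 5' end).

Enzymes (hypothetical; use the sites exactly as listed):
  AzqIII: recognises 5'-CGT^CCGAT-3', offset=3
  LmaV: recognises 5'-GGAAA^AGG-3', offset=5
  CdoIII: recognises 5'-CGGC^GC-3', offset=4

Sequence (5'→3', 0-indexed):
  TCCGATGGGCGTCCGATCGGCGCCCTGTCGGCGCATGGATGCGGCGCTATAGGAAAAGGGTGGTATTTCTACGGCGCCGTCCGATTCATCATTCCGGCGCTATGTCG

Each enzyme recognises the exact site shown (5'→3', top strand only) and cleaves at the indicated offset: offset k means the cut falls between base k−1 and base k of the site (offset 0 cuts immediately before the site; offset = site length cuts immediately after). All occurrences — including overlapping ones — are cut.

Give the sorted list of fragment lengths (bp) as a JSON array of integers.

Per-enzyme occurrences:
  AzqIII CGTCCGAT/3: at [9, 77, 105] ⇒ [1, 12, 80]
  LmaV GGAAAAGG/5: at [51] ⇒ [56]
  CdoIII CGGCGC/4: at [17, 28, 41, 71, 94] ⇒ [21, 32, 45, 75, 98]

Pooled cuts: [1, 12, 21, 32, 45, 56, 75, 80, 98]

Fragments:
  1→12: 11 bp
  12→21: 9 bp
  21→32: 11 bp
  32→45: 13 bp
  45→56: 11 bp
  56→75: 19 bp
  75→80: 5 bp
  80→98: 18 bp
  98→1 (wrap): 107-98+1 = 10 bp

[5,9,10,11,11,11,13,18,19]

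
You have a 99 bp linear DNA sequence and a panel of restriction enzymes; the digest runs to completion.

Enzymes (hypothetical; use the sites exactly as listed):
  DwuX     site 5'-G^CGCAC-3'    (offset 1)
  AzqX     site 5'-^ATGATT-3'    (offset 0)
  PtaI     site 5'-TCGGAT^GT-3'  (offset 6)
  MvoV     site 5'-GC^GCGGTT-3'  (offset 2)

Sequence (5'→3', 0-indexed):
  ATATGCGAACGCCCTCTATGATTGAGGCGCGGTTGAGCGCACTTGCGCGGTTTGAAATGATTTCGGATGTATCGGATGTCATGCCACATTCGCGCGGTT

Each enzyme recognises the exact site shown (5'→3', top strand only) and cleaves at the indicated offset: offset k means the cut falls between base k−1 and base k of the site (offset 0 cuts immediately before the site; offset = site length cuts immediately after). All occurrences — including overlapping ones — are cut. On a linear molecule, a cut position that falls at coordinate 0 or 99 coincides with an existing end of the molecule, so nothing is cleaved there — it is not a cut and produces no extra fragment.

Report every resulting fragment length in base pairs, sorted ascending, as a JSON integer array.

Site scan:
  DwuX GCGCAC/1: at [36] ⇒ [37]
  AzqX ATGATT/0: at [17, 56] ⇒ [17, 56]
  PtaI TCGGATGT/6: at [62, 71] ⇒ [68, 77]
  MvoV GCGCGGTT/2: at [26, 44, 91] ⇒ [28, 46, 93]

All cut coordinates (distinct, sorted): [17, 28, 37, 46, 56, 68, 77, 93]

Fragments:
  [0,17): 17 bp
  [17,28): 11 bp
  [28,37): 9 bp
  [37,46): 9 bp
  [46,56): 10 bp
  [56,68): 12 bp
  [68,77): 9 bp
  [77,93): 16 bp
  [93,99): 6 bp

[6,9,9,9,10,11,12,16,17]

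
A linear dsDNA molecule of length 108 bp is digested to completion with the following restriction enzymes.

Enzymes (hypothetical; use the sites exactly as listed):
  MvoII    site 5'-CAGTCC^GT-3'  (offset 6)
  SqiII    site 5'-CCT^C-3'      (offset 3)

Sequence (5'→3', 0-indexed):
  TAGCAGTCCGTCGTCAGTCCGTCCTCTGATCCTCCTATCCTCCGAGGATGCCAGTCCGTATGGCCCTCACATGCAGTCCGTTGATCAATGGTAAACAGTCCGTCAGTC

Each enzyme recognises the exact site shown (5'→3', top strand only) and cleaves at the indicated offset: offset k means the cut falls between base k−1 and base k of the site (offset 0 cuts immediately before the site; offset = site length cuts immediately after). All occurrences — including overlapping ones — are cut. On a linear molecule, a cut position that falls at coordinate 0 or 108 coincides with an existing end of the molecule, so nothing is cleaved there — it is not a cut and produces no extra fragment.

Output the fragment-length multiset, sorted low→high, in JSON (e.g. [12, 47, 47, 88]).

Per-enzyme occurrences:
  MvoII CAGTCCGT/6: at [3, 14, 51, 73, 95] ⇒ [9, 20, 57, 79, 101]
  SqiII CCTC/3: at [22, 30, 38, 64] ⇒ [25, 33, 41, 67]

All cut coordinates (distinct, sorted): [9, 20, 25, 33, 41, 57, 67, 79, 101]

Fragments:
  [0,9): 9 bp
  [9,20): 11 bp
  [20,25): 5 bp
  [25,33): 8 bp
  [33,41): 8 bp
  [41,57): 16 bp
  [57,67): 10 bp
  [67,79): 12 bp
  [79,101): 22 bp
  [101,108): 7 bp

[5,7,8,8,9,10,11,12,16,22]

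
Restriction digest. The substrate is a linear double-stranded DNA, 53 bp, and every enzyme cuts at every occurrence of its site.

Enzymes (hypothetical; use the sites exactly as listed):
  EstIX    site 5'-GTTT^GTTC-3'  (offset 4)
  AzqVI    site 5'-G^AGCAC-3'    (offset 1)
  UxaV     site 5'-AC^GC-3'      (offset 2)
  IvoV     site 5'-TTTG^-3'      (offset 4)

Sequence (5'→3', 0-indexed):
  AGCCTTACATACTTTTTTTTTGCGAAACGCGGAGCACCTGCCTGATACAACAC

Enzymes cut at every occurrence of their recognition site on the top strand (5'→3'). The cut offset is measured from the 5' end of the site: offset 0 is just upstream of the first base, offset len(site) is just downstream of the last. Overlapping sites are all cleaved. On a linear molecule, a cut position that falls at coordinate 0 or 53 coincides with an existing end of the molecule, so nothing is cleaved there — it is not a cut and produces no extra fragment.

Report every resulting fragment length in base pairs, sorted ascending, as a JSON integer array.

[4,6,21,22]

Per-enzyme occurrences:
  EstIX (GTTTGTTC, off=4): no sites
  AzqVI GAGCAC/1: at [31] ⇒ [32]
  UxaV ACGC/2: at [26] ⇒ [28]
  IvoV TTTG/4: at [18] ⇒ [22]

All cut coordinates (distinct, sorted): [22, 28, 32]

Fragments:
  [0,22): 22 bp
  [22,28): 6 bp
  [28,32): 4 bp
  [32,53): 21 bp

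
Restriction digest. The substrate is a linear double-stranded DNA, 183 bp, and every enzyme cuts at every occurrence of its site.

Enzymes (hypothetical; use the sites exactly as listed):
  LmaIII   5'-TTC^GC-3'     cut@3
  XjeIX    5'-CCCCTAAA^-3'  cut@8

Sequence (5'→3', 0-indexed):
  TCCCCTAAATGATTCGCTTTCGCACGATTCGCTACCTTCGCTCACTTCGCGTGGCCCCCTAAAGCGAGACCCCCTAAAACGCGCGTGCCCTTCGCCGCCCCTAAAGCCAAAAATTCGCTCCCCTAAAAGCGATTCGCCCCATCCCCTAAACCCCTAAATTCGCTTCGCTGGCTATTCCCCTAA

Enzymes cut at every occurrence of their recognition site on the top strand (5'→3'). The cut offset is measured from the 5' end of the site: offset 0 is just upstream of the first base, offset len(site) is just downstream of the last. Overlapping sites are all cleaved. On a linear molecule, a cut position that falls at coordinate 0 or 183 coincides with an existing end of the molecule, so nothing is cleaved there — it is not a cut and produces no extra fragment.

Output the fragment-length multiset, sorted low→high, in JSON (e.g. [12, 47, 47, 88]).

[3,5,6,6,8,8,9,9,9,9,11,11,12,15,15,15,15,17]

Scan for sites:
  LmaIII (TTCGC, off=3): starts [12, 18, 27, 36, 45, 90, 113, 132, 158, 163] → cuts [15, 21, 30, 39, 48, 93, 116, 135, 161, 166]
  XjeIX (CCCCTAAA, off=8): starts [1, 55, 70, 97, 119, 142, 150] → cuts [9, 63, 78, 105, 127, 150, 158]

All cut coordinates (distinct, sorted): [9, 15, 21, 30, 39, 48, 63, 78, 93, 105, 116, 127, 135, 150, 158, 161, 166]

Fragments:
  [0,9): 9 bp
  [9,15): 6 bp
  [15,21): 6 bp
  [21,30): 9 bp
  [30,39): 9 bp
  [39,48): 9 bp
  [48,63): 15 bp
  [63,78): 15 bp
  [78,93): 15 bp
  [93,105): 12 bp
  [105,116): 11 bp
  [116,127): 11 bp
  [127,135): 8 bp
  [135,150): 15 bp
  [150,158): 8 bp
  [158,161): 3 bp
  [161,166): 5 bp
  [166,183): 17 bp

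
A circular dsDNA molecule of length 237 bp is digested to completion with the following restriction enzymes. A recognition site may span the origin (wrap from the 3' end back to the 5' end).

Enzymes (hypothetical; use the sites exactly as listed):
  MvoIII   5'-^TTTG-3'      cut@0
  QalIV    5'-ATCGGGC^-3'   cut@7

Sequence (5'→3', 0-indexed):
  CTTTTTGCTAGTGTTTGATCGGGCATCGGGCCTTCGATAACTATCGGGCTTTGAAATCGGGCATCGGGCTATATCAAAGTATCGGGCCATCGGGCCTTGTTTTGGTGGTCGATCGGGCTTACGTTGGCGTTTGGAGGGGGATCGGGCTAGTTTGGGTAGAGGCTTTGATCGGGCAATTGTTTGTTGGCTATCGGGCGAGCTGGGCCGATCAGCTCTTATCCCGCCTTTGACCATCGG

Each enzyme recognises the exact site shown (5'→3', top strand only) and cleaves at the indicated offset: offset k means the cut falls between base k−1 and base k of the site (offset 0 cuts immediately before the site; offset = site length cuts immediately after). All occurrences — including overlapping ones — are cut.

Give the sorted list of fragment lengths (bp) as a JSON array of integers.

[3,5,5,7,7,8,10,11,11,11,13,13,15,17,18,18,18,18,29]

Scan for sites:
  MvoIII (TTTG, off=0): starts [3, 13, 49, 100, 129, 150, 163, 179, 225] → cuts [3, 13, 49, 100, 129, 150, 163, 179, 225]
  QalIV (ATCGGGC, off=7): starts [17, 24, 42, 55, 62, 80, 88, 111, 140, 167, 189] → cuts [24, 31, 49, 62, 69, 87, 95, 118, 147, 174, 196]

Pooled cuts: [3, 13, 24, 31, 49, 62, 69, 87, 95, 100, 118, 129, 147, 150, 163, 174, 179, 196, 225]

Fragment lengths:
  3→13: 10 bp
  13→24: 11 bp
  24→31: 7 bp
  31→49: 18 bp
  49→62: 13 bp
  62→69: 7 bp
  69→87: 18 bp
  87→95: 8 bp
  95→100: 5 bp
  100→118: 18 bp
  118→129: 11 bp
  129→147: 18 bp
  147→150: 3 bp
  150→163: 13 bp
  163→174: 11 bp
  174→179: 5 bp
  179→196: 17 bp
  196→225: 29 bp
  225→3 (wrap): 237-225+3 = 15 bp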